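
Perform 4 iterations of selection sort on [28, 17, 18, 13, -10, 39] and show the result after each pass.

Pass 1: Select minimum -10 at index 4, swap -> [-10, 17, 18, 13, 28, 39]
Pass 2: Select minimum 13 at index 3, swap -> [-10, 13, 18, 17, 28, 39]
Pass 3: Select minimum 17 at index 3, swap -> [-10, 13, 17, 18, 28, 39]
Pass 4: Select minimum 18 at index 3, swap -> [-10, 13, 17, 18, 28, 39]


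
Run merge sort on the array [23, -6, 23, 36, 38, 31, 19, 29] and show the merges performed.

Divide and conquer:
  Merge [23] + [-6] -> [-6, 23]
  Merge [23] + [36] -> [23, 36]
  Merge [-6, 23] + [23, 36] -> [-6, 23, 23, 36]
  Merge [38] + [31] -> [31, 38]
  Merge [19] + [29] -> [19, 29]
  Merge [31, 38] + [19, 29] -> [19, 29, 31, 38]
  Merge [-6, 23, 23, 36] + [19, 29, 31, 38] -> [-6, 19, 23, 23, 29, 31, 36, 38]


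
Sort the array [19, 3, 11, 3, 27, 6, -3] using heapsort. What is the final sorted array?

Build heap: [27, 19, 11, 3, 3, 6, -3]
Extract 27: [19, 3, 11, -3, 3, 6, 27]
Extract 19: [11, 3, 6, -3, 3, 19, 27]
Extract 11: [6, 3, 3, -3, 11, 19, 27]
Extract 6: [3, -3, 3, 6, 11, 19, 27]
Extract 3: [3, -3, 3, 6, 11, 19, 27]
Extract 3: [-3, 3, 3, 6, 11, 19, 27]


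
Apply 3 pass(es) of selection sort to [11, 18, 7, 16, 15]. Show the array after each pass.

Pass 1: Select minimum 7 at index 2, swap -> [7, 18, 11, 16, 15]
Pass 2: Select minimum 11 at index 2, swap -> [7, 11, 18, 16, 15]
Pass 3: Select minimum 15 at index 4, swap -> [7, 11, 15, 16, 18]


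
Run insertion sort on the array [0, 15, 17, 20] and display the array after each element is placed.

First element 0 is already 'sorted'
Insert 15: shifted 0 elements -> [0, 15, 17, 20]
Insert 17: shifted 0 elements -> [0, 15, 17, 20]
Insert 20: shifted 0 elements -> [0, 15, 17, 20]


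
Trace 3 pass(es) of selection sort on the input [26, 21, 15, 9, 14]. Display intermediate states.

Pass 1: Select minimum 9 at index 3, swap -> [9, 21, 15, 26, 14]
Pass 2: Select minimum 14 at index 4, swap -> [9, 14, 15, 26, 21]
Pass 3: Select minimum 15 at index 2, swap -> [9, 14, 15, 26, 21]


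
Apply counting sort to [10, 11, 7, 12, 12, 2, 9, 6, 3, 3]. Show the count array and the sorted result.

Count array: [0, 0, 1, 2, 0, 0, 1, 1, 0, 1, 1, 1, 2]
(count[i] = number of elements equal to i)
Cumulative count: [0, 0, 1, 3, 3, 3, 4, 5, 5, 6, 7, 8, 10]
Sorted: [2, 3, 3, 6, 7, 9, 10, 11, 12, 12]


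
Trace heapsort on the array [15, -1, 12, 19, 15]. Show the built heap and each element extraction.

Build heap: [19, 15, 12, -1, 15]
Extract 19: [15, 15, 12, -1, 19]
Extract 15: [15, -1, 12, 15, 19]
Extract 15: [12, -1, 15, 15, 19]
Extract 12: [-1, 12, 15, 15, 19]


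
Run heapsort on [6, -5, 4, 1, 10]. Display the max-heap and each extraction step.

Build heap: [10, 6, 4, 1, -5]
Extract 10: [6, 1, 4, -5, 10]
Extract 6: [4, 1, -5, 6, 10]
Extract 4: [1, -5, 4, 6, 10]
Extract 1: [-5, 1, 4, 6, 10]


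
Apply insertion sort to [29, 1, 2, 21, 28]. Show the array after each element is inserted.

First element 29 is already 'sorted'
Insert 1: shifted 1 elements -> [1, 29, 2, 21, 28]
Insert 2: shifted 1 elements -> [1, 2, 29, 21, 28]
Insert 21: shifted 1 elements -> [1, 2, 21, 29, 28]
Insert 28: shifted 1 elements -> [1, 2, 21, 28, 29]


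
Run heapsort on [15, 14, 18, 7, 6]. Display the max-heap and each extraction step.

Build heap: [18, 14, 15, 7, 6]
Extract 18: [15, 14, 6, 7, 18]
Extract 15: [14, 7, 6, 15, 18]
Extract 14: [7, 6, 14, 15, 18]
Extract 7: [6, 7, 14, 15, 18]


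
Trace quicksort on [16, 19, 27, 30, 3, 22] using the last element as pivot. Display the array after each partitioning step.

Partition 1: pivot=22 at index 3 -> [16, 19, 3, 22, 27, 30]
Partition 2: pivot=3 at index 0 -> [3, 19, 16, 22, 27, 30]
Partition 3: pivot=16 at index 1 -> [3, 16, 19, 22, 27, 30]
Partition 4: pivot=30 at index 5 -> [3, 16, 19, 22, 27, 30]


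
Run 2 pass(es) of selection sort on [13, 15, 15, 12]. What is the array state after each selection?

Pass 1: Select minimum 12 at index 3, swap -> [12, 15, 15, 13]
Pass 2: Select minimum 13 at index 3, swap -> [12, 13, 15, 15]


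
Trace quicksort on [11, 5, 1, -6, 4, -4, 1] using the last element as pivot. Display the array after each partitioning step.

Partition 1: pivot=1 at index 3 -> [1, -6, -4, 1, 4, 11, 5]
Partition 2: pivot=-4 at index 1 -> [-6, -4, 1, 1, 4, 11, 5]
Partition 3: pivot=5 at index 5 -> [-6, -4, 1, 1, 4, 5, 11]


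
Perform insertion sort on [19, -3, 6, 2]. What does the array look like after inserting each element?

First element 19 is already 'sorted'
Insert -3: shifted 1 elements -> [-3, 19, 6, 2]
Insert 6: shifted 1 elements -> [-3, 6, 19, 2]
Insert 2: shifted 2 elements -> [-3, 2, 6, 19]


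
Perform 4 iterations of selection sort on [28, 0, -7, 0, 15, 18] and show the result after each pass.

Pass 1: Select minimum -7 at index 2, swap -> [-7, 0, 28, 0, 15, 18]
Pass 2: Select minimum 0 at index 1, swap -> [-7, 0, 28, 0, 15, 18]
Pass 3: Select minimum 0 at index 3, swap -> [-7, 0, 0, 28, 15, 18]
Pass 4: Select minimum 15 at index 4, swap -> [-7, 0, 0, 15, 28, 18]


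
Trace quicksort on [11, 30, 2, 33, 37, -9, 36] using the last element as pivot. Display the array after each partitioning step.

Partition 1: pivot=36 at index 5 -> [11, 30, 2, 33, -9, 36, 37]
Partition 2: pivot=-9 at index 0 -> [-9, 30, 2, 33, 11, 36, 37]
Partition 3: pivot=11 at index 2 -> [-9, 2, 11, 33, 30, 36, 37]
Partition 4: pivot=30 at index 3 -> [-9, 2, 11, 30, 33, 36, 37]


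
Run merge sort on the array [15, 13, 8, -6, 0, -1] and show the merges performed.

Divide and conquer:
  Merge [13] + [8] -> [8, 13]
  Merge [15] + [8, 13] -> [8, 13, 15]
  Merge [0] + [-1] -> [-1, 0]
  Merge [-6] + [-1, 0] -> [-6, -1, 0]
  Merge [8, 13, 15] + [-6, -1, 0] -> [-6, -1, 0, 8, 13, 15]


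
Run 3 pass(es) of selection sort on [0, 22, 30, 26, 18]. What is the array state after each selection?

Pass 1: Select minimum 0 at index 0, swap -> [0, 22, 30, 26, 18]
Pass 2: Select minimum 18 at index 4, swap -> [0, 18, 30, 26, 22]
Pass 3: Select minimum 22 at index 4, swap -> [0, 18, 22, 26, 30]


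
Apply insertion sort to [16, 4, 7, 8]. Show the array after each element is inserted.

First element 16 is already 'sorted'
Insert 4: shifted 1 elements -> [4, 16, 7, 8]
Insert 7: shifted 1 elements -> [4, 7, 16, 8]
Insert 8: shifted 1 elements -> [4, 7, 8, 16]


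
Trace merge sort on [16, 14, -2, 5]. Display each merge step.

Divide and conquer:
  Merge [16] + [14] -> [14, 16]
  Merge [-2] + [5] -> [-2, 5]
  Merge [14, 16] + [-2, 5] -> [-2, 5, 14, 16]


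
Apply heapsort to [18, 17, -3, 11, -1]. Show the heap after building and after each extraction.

Build heap: [18, 17, -3, 11, -1]
Extract 18: [17, 11, -3, -1, 18]
Extract 17: [11, -1, -3, 17, 18]
Extract 11: [-1, -3, 11, 17, 18]
Extract -1: [-3, -1, 11, 17, 18]


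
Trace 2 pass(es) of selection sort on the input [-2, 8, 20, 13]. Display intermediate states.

Pass 1: Select minimum -2 at index 0, swap -> [-2, 8, 20, 13]
Pass 2: Select minimum 8 at index 1, swap -> [-2, 8, 20, 13]


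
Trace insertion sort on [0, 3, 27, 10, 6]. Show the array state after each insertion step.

First element 0 is already 'sorted'
Insert 3: shifted 0 elements -> [0, 3, 27, 10, 6]
Insert 27: shifted 0 elements -> [0, 3, 27, 10, 6]
Insert 10: shifted 1 elements -> [0, 3, 10, 27, 6]
Insert 6: shifted 2 elements -> [0, 3, 6, 10, 27]


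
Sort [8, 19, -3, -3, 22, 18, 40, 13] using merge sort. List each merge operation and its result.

Divide and conquer:
  Merge [8] + [19] -> [8, 19]
  Merge [-3] + [-3] -> [-3, -3]
  Merge [8, 19] + [-3, -3] -> [-3, -3, 8, 19]
  Merge [22] + [18] -> [18, 22]
  Merge [40] + [13] -> [13, 40]
  Merge [18, 22] + [13, 40] -> [13, 18, 22, 40]
  Merge [-3, -3, 8, 19] + [13, 18, 22, 40] -> [-3, -3, 8, 13, 18, 19, 22, 40]


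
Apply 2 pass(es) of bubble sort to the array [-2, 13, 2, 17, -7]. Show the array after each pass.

After pass 1: [-2, 2, 13, -7, 17] (2 swaps)
After pass 2: [-2, 2, -7, 13, 17] (1 swaps)
Total swaps: 3


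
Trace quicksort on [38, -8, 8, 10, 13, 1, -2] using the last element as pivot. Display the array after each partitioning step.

Partition 1: pivot=-2 at index 1 -> [-8, -2, 8, 10, 13, 1, 38]
Partition 2: pivot=38 at index 6 -> [-8, -2, 8, 10, 13, 1, 38]
Partition 3: pivot=1 at index 2 -> [-8, -2, 1, 10, 13, 8, 38]
Partition 4: pivot=8 at index 3 -> [-8, -2, 1, 8, 13, 10, 38]
Partition 5: pivot=10 at index 4 -> [-8, -2, 1, 8, 10, 13, 38]


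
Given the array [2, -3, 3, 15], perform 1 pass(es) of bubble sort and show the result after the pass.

After pass 1: [-3, 2, 3, 15] (1 swaps)
Total swaps: 1


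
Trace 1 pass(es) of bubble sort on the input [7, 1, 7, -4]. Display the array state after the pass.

After pass 1: [1, 7, -4, 7] (2 swaps)
Total swaps: 2


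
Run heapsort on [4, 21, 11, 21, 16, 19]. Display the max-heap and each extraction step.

Build heap: [21, 21, 19, 4, 16, 11]
Extract 21: [21, 16, 19, 4, 11, 21]
Extract 21: [19, 16, 11, 4, 21, 21]
Extract 19: [16, 4, 11, 19, 21, 21]
Extract 16: [11, 4, 16, 19, 21, 21]
Extract 11: [4, 11, 16, 19, 21, 21]


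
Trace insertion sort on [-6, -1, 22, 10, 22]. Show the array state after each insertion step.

First element -6 is already 'sorted'
Insert -1: shifted 0 elements -> [-6, -1, 22, 10, 22]
Insert 22: shifted 0 elements -> [-6, -1, 22, 10, 22]
Insert 10: shifted 1 elements -> [-6, -1, 10, 22, 22]
Insert 22: shifted 0 elements -> [-6, -1, 10, 22, 22]


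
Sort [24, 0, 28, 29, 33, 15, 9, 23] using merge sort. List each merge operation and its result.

Divide and conquer:
  Merge [24] + [0] -> [0, 24]
  Merge [28] + [29] -> [28, 29]
  Merge [0, 24] + [28, 29] -> [0, 24, 28, 29]
  Merge [33] + [15] -> [15, 33]
  Merge [9] + [23] -> [9, 23]
  Merge [15, 33] + [9, 23] -> [9, 15, 23, 33]
  Merge [0, 24, 28, 29] + [9, 15, 23, 33] -> [0, 9, 15, 23, 24, 28, 29, 33]


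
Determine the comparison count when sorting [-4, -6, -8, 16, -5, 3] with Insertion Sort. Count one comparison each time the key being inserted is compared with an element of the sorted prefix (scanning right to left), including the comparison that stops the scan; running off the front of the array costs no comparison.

Insert -6: -4 > -6 (shift), reached front = 1 comparison(s) -> [-6, -4, -8, 16, -5, 3]
Insert -8: -4 > -8 (shift), -6 > -8 (shift), reached front = 2 comparison(s) -> [-8, -6, -4, 16, -5, 3]
Insert 16: -4 <= 16 (stop) = 1 comparison(s) -> [-8, -6, -4, 16, -5, 3]
Insert -5: 16 > -5 (shift), -4 > -5 (shift), -6 <= -5 (stop) = 3 comparison(s) -> [-8, -6, -5, -4, 16, 3]
Insert 3: 16 > 3 (shift), -4 <= 3 (stop) = 2 comparison(s) -> [-8, -6, -5, -4, 3, 16]
Total comparisons: 1 + 2 + 1 + 3 + 2 = 9


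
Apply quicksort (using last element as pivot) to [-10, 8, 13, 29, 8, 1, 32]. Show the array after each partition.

Partition 1: pivot=32 at index 6 -> [-10, 8, 13, 29, 8, 1, 32]
Partition 2: pivot=1 at index 1 -> [-10, 1, 13, 29, 8, 8, 32]
Partition 3: pivot=8 at index 3 -> [-10, 1, 8, 8, 13, 29, 32]
Partition 4: pivot=29 at index 5 -> [-10, 1, 8, 8, 13, 29, 32]


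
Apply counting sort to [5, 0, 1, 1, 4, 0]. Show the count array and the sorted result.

Count array: [2, 2, 0, 0, 1, 1]
(count[i] = number of elements equal to i)
Cumulative count: [2, 4, 4, 4, 5, 6]
Sorted: [0, 0, 1, 1, 4, 5]


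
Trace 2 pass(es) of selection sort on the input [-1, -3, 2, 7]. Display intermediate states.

Pass 1: Select minimum -3 at index 1, swap -> [-3, -1, 2, 7]
Pass 2: Select minimum -1 at index 1, swap -> [-3, -1, 2, 7]


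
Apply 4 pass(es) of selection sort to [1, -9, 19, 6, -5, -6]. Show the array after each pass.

Pass 1: Select minimum -9 at index 1, swap -> [-9, 1, 19, 6, -5, -6]
Pass 2: Select minimum -6 at index 5, swap -> [-9, -6, 19, 6, -5, 1]
Pass 3: Select minimum -5 at index 4, swap -> [-9, -6, -5, 6, 19, 1]
Pass 4: Select minimum 1 at index 5, swap -> [-9, -6, -5, 1, 19, 6]


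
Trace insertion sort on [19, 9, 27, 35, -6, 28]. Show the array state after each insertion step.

First element 19 is already 'sorted'
Insert 9: shifted 1 elements -> [9, 19, 27, 35, -6, 28]
Insert 27: shifted 0 elements -> [9, 19, 27, 35, -6, 28]
Insert 35: shifted 0 elements -> [9, 19, 27, 35, -6, 28]
Insert -6: shifted 4 elements -> [-6, 9, 19, 27, 35, 28]
Insert 28: shifted 1 elements -> [-6, 9, 19, 27, 28, 35]


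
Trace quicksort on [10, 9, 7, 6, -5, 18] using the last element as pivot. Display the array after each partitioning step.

Partition 1: pivot=18 at index 5 -> [10, 9, 7, 6, -5, 18]
Partition 2: pivot=-5 at index 0 -> [-5, 9, 7, 6, 10, 18]
Partition 3: pivot=10 at index 4 -> [-5, 9, 7, 6, 10, 18]
Partition 4: pivot=6 at index 1 -> [-5, 6, 7, 9, 10, 18]
Partition 5: pivot=9 at index 3 -> [-5, 6, 7, 9, 10, 18]


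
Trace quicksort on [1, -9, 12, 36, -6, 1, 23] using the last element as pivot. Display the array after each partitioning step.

Partition 1: pivot=23 at index 5 -> [1, -9, 12, -6, 1, 23, 36]
Partition 2: pivot=1 at index 3 -> [1, -9, -6, 1, 12, 23, 36]
Partition 3: pivot=-6 at index 1 -> [-9, -6, 1, 1, 12, 23, 36]


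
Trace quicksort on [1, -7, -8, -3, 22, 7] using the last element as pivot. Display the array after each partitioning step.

Partition 1: pivot=7 at index 4 -> [1, -7, -8, -3, 7, 22]
Partition 2: pivot=-3 at index 2 -> [-7, -8, -3, 1, 7, 22]
Partition 3: pivot=-8 at index 0 -> [-8, -7, -3, 1, 7, 22]


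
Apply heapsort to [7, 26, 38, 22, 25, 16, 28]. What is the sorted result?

Build heap: [38, 26, 28, 22, 25, 16, 7]
Extract 38: [28, 26, 16, 22, 25, 7, 38]
Extract 28: [26, 25, 16, 22, 7, 28, 38]
Extract 26: [25, 22, 16, 7, 26, 28, 38]
Extract 25: [22, 7, 16, 25, 26, 28, 38]
Extract 22: [16, 7, 22, 25, 26, 28, 38]
Extract 16: [7, 16, 22, 25, 26, 28, 38]


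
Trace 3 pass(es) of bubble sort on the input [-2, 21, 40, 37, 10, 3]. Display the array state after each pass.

After pass 1: [-2, 21, 37, 10, 3, 40] (3 swaps)
After pass 2: [-2, 21, 10, 3, 37, 40] (2 swaps)
After pass 3: [-2, 10, 3, 21, 37, 40] (2 swaps)
Total swaps: 7


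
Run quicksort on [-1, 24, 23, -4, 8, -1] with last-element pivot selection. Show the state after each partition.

Partition 1: pivot=-1 at index 2 -> [-1, -4, -1, 24, 8, 23]
Partition 2: pivot=-4 at index 0 -> [-4, -1, -1, 24, 8, 23]
Partition 3: pivot=23 at index 4 -> [-4, -1, -1, 8, 23, 24]


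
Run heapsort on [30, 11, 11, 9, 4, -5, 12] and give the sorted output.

Build heap: [30, 11, 12, 9, 4, -5, 11]
Extract 30: [12, 11, 11, 9, 4, -5, 30]
Extract 12: [11, 9, 11, -5, 4, 12, 30]
Extract 11: [11, 9, 4, -5, 11, 12, 30]
Extract 11: [9, -5, 4, 11, 11, 12, 30]
Extract 9: [4, -5, 9, 11, 11, 12, 30]
Extract 4: [-5, 4, 9, 11, 11, 12, 30]


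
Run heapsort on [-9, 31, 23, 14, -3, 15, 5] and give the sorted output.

Build heap: [31, 14, 23, -9, -3, 15, 5]
Extract 31: [23, 14, 15, -9, -3, 5, 31]
Extract 23: [15, 14, 5, -9, -3, 23, 31]
Extract 15: [14, -3, 5, -9, 15, 23, 31]
Extract 14: [5, -3, -9, 14, 15, 23, 31]
Extract 5: [-3, -9, 5, 14, 15, 23, 31]
Extract -3: [-9, -3, 5, 14, 15, 23, 31]


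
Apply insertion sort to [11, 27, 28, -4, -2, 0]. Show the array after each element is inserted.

First element 11 is already 'sorted'
Insert 27: shifted 0 elements -> [11, 27, 28, -4, -2, 0]
Insert 28: shifted 0 elements -> [11, 27, 28, -4, -2, 0]
Insert -4: shifted 3 elements -> [-4, 11, 27, 28, -2, 0]
Insert -2: shifted 3 elements -> [-4, -2, 11, 27, 28, 0]
Insert 0: shifted 3 elements -> [-4, -2, 0, 11, 27, 28]


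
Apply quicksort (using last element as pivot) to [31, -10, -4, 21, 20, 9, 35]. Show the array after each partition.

Partition 1: pivot=35 at index 6 -> [31, -10, -4, 21, 20, 9, 35]
Partition 2: pivot=9 at index 2 -> [-10, -4, 9, 21, 20, 31, 35]
Partition 3: pivot=-4 at index 1 -> [-10, -4, 9, 21, 20, 31, 35]
Partition 4: pivot=31 at index 5 -> [-10, -4, 9, 21, 20, 31, 35]
Partition 5: pivot=20 at index 3 -> [-10, -4, 9, 20, 21, 31, 35]


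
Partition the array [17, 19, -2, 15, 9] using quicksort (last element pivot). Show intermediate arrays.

Partition 1: pivot=9 at index 1 -> [-2, 9, 17, 15, 19]
Partition 2: pivot=19 at index 4 -> [-2, 9, 17, 15, 19]
Partition 3: pivot=15 at index 2 -> [-2, 9, 15, 17, 19]


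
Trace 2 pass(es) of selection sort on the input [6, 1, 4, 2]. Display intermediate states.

Pass 1: Select minimum 1 at index 1, swap -> [1, 6, 4, 2]
Pass 2: Select minimum 2 at index 3, swap -> [1, 2, 4, 6]


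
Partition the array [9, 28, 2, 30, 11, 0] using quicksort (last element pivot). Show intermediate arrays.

Partition 1: pivot=0 at index 0 -> [0, 28, 2, 30, 11, 9]
Partition 2: pivot=9 at index 2 -> [0, 2, 9, 30, 11, 28]
Partition 3: pivot=28 at index 4 -> [0, 2, 9, 11, 28, 30]


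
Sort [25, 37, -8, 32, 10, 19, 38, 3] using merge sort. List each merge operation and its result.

Divide and conquer:
  Merge [25] + [37] -> [25, 37]
  Merge [-8] + [32] -> [-8, 32]
  Merge [25, 37] + [-8, 32] -> [-8, 25, 32, 37]
  Merge [10] + [19] -> [10, 19]
  Merge [38] + [3] -> [3, 38]
  Merge [10, 19] + [3, 38] -> [3, 10, 19, 38]
  Merge [-8, 25, 32, 37] + [3, 10, 19, 38] -> [-8, 3, 10, 19, 25, 32, 37, 38]


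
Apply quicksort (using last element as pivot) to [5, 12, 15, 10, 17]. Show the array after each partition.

Partition 1: pivot=17 at index 4 -> [5, 12, 15, 10, 17]
Partition 2: pivot=10 at index 1 -> [5, 10, 15, 12, 17]
Partition 3: pivot=12 at index 2 -> [5, 10, 12, 15, 17]


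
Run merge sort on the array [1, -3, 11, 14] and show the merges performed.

Divide and conquer:
  Merge [1] + [-3] -> [-3, 1]
  Merge [11] + [14] -> [11, 14]
  Merge [-3, 1] + [11, 14] -> [-3, 1, 11, 14]


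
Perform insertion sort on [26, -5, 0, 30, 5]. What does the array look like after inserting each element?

First element 26 is already 'sorted'
Insert -5: shifted 1 elements -> [-5, 26, 0, 30, 5]
Insert 0: shifted 1 elements -> [-5, 0, 26, 30, 5]
Insert 30: shifted 0 elements -> [-5, 0, 26, 30, 5]
Insert 5: shifted 2 elements -> [-5, 0, 5, 26, 30]


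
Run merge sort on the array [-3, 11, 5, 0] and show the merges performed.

Divide and conquer:
  Merge [-3] + [11] -> [-3, 11]
  Merge [5] + [0] -> [0, 5]
  Merge [-3, 11] + [0, 5] -> [-3, 0, 5, 11]


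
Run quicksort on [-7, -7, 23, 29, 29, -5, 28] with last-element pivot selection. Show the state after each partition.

Partition 1: pivot=28 at index 4 -> [-7, -7, 23, -5, 28, 29, 29]
Partition 2: pivot=-5 at index 2 -> [-7, -7, -5, 23, 28, 29, 29]
Partition 3: pivot=-7 at index 1 -> [-7, -7, -5, 23, 28, 29, 29]
Partition 4: pivot=29 at index 6 -> [-7, -7, -5, 23, 28, 29, 29]


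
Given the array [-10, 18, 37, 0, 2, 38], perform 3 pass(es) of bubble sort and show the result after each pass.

After pass 1: [-10, 18, 0, 2, 37, 38] (2 swaps)
After pass 2: [-10, 0, 2, 18, 37, 38] (2 swaps)
After pass 3: [-10, 0, 2, 18, 37, 38] (0 swaps)
Total swaps: 4


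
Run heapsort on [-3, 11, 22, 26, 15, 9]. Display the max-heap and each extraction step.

Build heap: [26, 15, 22, 11, -3, 9]
Extract 26: [22, 15, 9, 11, -3, 26]
Extract 22: [15, 11, 9, -3, 22, 26]
Extract 15: [11, -3, 9, 15, 22, 26]
Extract 11: [9, -3, 11, 15, 22, 26]
Extract 9: [-3, 9, 11, 15, 22, 26]


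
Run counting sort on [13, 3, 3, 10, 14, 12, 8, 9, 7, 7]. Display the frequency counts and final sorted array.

Count array: [0, 0, 0, 2, 0, 0, 0, 2, 1, 1, 1, 0, 1, 1, 1]
(count[i] = number of elements equal to i)
Cumulative count: [0, 0, 0, 2, 2, 2, 2, 4, 5, 6, 7, 7, 8, 9, 10]
Sorted: [3, 3, 7, 7, 8, 9, 10, 12, 13, 14]


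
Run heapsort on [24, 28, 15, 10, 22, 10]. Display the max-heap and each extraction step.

Build heap: [28, 24, 15, 10, 22, 10]
Extract 28: [24, 22, 15, 10, 10, 28]
Extract 24: [22, 10, 15, 10, 24, 28]
Extract 22: [15, 10, 10, 22, 24, 28]
Extract 15: [10, 10, 15, 22, 24, 28]
Extract 10: [10, 10, 15, 22, 24, 28]


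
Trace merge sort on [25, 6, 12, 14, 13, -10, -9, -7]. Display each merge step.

Divide and conquer:
  Merge [25] + [6] -> [6, 25]
  Merge [12] + [14] -> [12, 14]
  Merge [6, 25] + [12, 14] -> [6, 12, 14, 25]
  Merge [13] + [-10] -> [-10, 13]
  Merge [-9] + [-7] -> [-9, -7]
  Merge [-10, 13] + [-9, -7] -> [-10, -9, -7, 13]
  Merge [6, 12, 14, 25] + [-10, -9, -7, 13] -> [-10, -9, -7, 6, 12, 13, 14, 25]


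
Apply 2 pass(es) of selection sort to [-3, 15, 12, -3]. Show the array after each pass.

Pass 1: Select minimum -3 at index 0, swap -> [-3, 15, 12, -3]
Pass 2: Select minimum -3 at index 3, swap -> [-3, -3, 12, 15]


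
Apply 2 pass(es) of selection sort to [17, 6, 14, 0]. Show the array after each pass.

Pass 1: Select minimum 0 at index 3, swap -> [0, 6, 14, 17]
Pass 2: Select minimum 6 at index 1, swap -> [0, 6, 14, 17]


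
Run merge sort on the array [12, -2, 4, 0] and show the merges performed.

Divide and conquer:
  Merge [12] + [-2] -> [-2, 12]
  Merge [4] + [0] -> [0, 4]
  Merge [-2, 12] + [0, 4] -> [-2, 0, 4, 12]


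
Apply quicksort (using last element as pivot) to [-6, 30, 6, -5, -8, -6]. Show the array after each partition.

Partition 1: pivot=-6 at index 2 -> [-6, -8, -6, -5, 30, 6]
Partition 2: pivot=-8 at index 0 -> [-8, -6, -6, -5, 30, 6]
Partition 3: pivot=6 at index 4 -> [-8, -6, -6, -5, 6, 30]


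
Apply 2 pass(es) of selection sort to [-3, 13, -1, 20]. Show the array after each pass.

Pass 1: Select minimum -3 at index 0, swap -> [-3, 13, -1, 20]
Pass 2: Select minimum -1 at index 2, swap -> [-3, -1, 13, 20]


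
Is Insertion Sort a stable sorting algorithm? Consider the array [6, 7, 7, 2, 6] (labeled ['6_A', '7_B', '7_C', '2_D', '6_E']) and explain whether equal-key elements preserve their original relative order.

Trace Insertion Sort on the labeled array (the key is the number; the letter only tracks identity):
  Insert 7_B at index 1: [6_A, 7_B, 7_C, 2_D, 6_E]
  Insert 7_C at index 2: [6_A, 7_B, 7_C, 2_D, 6_E]
  Insert 2_D at index 0: [2_D, 6_A, 7_B, 7_C, 6_E]
  Insert 6_E at index 2: [2_D, 6_A, 6_E, 7_B, 7_C]
Final order: [2_D, 6_A, 6_E, 7_B, 7_C]
Equal keys:
  value 6: originally 6_A, 6_E; after sorting 6_A, 6_E -> order preserved
  value 7: originally 7_B, 7_C; after sorting 7_B, 7_C -> order preserved
All equal keys kept their original relative order. Insertion Sort is stable: elements are shifted only while they are strictly greater than the key, so a key is inserted after any equal elements already placed.
Answer: Stable


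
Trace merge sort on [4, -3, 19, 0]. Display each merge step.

Divide and conquer:
  Merge [4] + [-3] -> [-3, 4]
  Merge [19] + [0] -> [0, 19]
  Merge [-3, 4] + [0, 19] -> [-3, 0, 4, 19]


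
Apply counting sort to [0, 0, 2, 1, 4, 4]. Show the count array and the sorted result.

Count array: [2, 1, 1, 0, 2]
(count[i] = number of elements equal to i)
Cumulative count: [2, 3, 4, 4, 6]
Sorted: [0, 0, 1, 2, 4, 4]


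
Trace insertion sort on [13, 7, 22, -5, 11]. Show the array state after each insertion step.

First element 13 is already 'sorted'
Insert 7: shifted 1 elements -> [7, 13, 22, -5, 11]
Insert 22: shifted 0 elements -> [7, 13, 22, -5, 11]
Insert -5: shifted 3 elements -> [-5, 7, 13, 22, 11]
Insert 11: shifted 2 elements -> [-5, 7, 11, 13, 22]


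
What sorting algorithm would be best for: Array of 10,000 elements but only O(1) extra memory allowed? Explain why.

Best choice: Heapsort
Reason: Heapsort rearranges the array in place using O(1) auxiliary space and still guarantees O(n log n) time; quicksort partitions in place but needs Theta(log n) stack space for recursion (O(n) in the worst case), and mergesort requires O(n) auxiliary space


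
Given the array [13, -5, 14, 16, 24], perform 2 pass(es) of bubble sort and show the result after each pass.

After pass 1: [-5, 13, 14, 16, 24] (1 swaps)
After pass 2: [-5, 13, 14, 16, 24] (0 swaps)
Total swaps: 1


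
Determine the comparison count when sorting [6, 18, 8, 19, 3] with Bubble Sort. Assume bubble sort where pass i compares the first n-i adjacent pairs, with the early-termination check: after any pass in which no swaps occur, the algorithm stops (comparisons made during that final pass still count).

Pass 1: compare adjacent pairs (0,1)..(3,4) = 4 comparison(s), 2 swap(s) -> [6, 8, 18, 3, 19]
Pass 2: compare adjacent pairs (0,1)..(2,3) = 3 comparison(s), 1 swap(s) -> [6, 8, 3, 18, 19]
Pass 3: compare adjacent pairs (0,1)..(1,2) = 2 comparison(s), 1 swap(s) -> [6, 3, 8, 18, 19]
Pass 4: compare adjacent pairs (0,1)..(0,1) = 1 comparison(s), 1 swap(s) -> [3, 6, 8, 18, 19]
Every pass made at least one swap, so all n-1 passes run.
Total comparisons: 4 + 3 + 2 + 1 = 10


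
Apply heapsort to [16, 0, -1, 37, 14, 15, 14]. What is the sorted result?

Build heap: [37, 16, 15, 0, 14, -1, 14]
Extract 37: [16, 14, 15, 0, 14, -1, 37]
Extract 16: [15, 14, -1, 0, 14, 16, 37]
Extract 15: [14, 14, -1, 0, 15, 16, 37]
Extract 14: [14, 0, -1, 14, 15, 16, 37]
Extract 14: [0, -1, 14, 14, 15, 16, 37]
Extract 0: [-1, 0, 14, 14, 15, 16, 37]


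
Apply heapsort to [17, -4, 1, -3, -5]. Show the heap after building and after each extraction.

Build heap: [17, -3, 1, -4, -5]
Extract 17: [1, -3, -5, -4, 17]
Extract 1: [-3, -4, -5, 1, 17]
Extract -3: [-4, -5, -3, 1, 17]
Extract -4: [-5, -4, -3, 1, 17]


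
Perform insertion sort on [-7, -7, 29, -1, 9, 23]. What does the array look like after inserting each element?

First element -7 is already 'sorted'
Insert -7: shifted 0 elements -> [-7, -7, 29, -1, 9, 23]
Insert 29: shifted 0 elements -> [-7, -7, 29, -1, 9, 23]
Insert -1: shifted 1 elements -> [-7, -7, -1, 29, 9, 23]
Insert 9: shifted 1 elements -> [-7, -7, -1, 9, 29, 23]
Insert 23: shifted 1 elements -> [-7, -7, -1, 9, 23, 29]


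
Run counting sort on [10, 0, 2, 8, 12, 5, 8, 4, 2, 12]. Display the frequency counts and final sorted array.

Count array: [1, 0, 2, 0, 1, 1, 0, 0, 2, 0, 1, 0, 2]
(count[i] = number of elements equal to i)
Cumulative count: [1, 1, 3, 3, 4, 5, 5, 5, 7, 7, 8, 8, 10]
Sorted: [0, 2, 2, 4, 5, 8, 8, 10, 12, 12]


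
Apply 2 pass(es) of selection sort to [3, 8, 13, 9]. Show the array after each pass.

Pass 1: Select minimum 3 at index 0, swap -> [3, 8, 13, 9]
Pass 2: Select minimum 8 at index 1, swap -> [3, 8, 13, 9]


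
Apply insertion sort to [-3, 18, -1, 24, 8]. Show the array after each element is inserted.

First element -3 is already 'sorted'
Insert 18: shifted 0 elements -> [-3, 18, -1, 24, 8]
Insert -1: shifted 1 elements -> [-3, -1, 18, 24, 8]
Insert 24: shifted 0 elements -> [-3, -1, 18, 24, 8]
Insert 8: shifted 2 elements -> [-3, -1, 8, 18, 24]


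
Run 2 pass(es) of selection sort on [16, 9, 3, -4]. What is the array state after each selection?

Pass 1: Select minimum -4 at index 3, swap -> [-4, 9, 3, 16]
Pass 2: Select minimum 3 at index 2, swap -> [-4, 3, 9, 16]


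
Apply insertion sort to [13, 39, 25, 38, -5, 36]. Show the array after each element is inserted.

First element 13 is already 'sorted'
Insert 39: shifted 0 elements -> [13, 39, 25, 38, -5, 36]
Insert 25: shifted 1 elements -> [13, 25, 39, 38, -5, 36]
Insert 38: shifted 1 elements -> [13, 25, 38, 39, -5, 36]
Insert -5: shifted 4 elements -> [-5, 13, 25, 38, 39, 36]
Insert 36: shifted 2 elements -> [-5, 13, 25, 36, 38, 39]


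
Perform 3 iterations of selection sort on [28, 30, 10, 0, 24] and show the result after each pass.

Pass 1: Select minimum 0 at index 3, swap -> [0, 30, 10, 28, 24]
Pass 2: Select minimum 10 at index 2, swap -> [0, 10, 30, 28, 24]
Pass 3: Select minimum 24 at index 4, swap -> [0, 10, 24, 28, 30]


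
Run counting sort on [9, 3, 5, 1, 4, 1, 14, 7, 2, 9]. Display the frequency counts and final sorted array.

Count array: [0, 2, 1, 1, 1, 1, 0, 1, 0, 2, 0, 0, 0, 0, 1]
(count[i] = number of elements equal to i)
Cumulative count: [0, 2, 3, 4, 5, 6, 6, 7, 7, 9, 9, 9, 9, 9, 10]
Sorted: [1, 1, 2, 3, 4, 5, 7, 9, 9, 14]


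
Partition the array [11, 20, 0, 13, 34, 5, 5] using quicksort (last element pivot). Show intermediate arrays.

Partition 1: pivot=5 at index 2 -> [0, 5, 5, 13, 34, 20, 11]
Partition 2: pivot=5 at index 1 -> [0, 5, 5, 13, 34, 20, 11]
Partition 3: pivot=11 at index 3 -> [0, 5, 5, 11, 34, 20, 13]
Partition 4: pivot=13 at index 4 -> [0, 5, 5, 11, 13, 20, 34]
Partition 5: pivot=34 at index 6 -> [0, 5, 5, 11, 13, 20, 34]


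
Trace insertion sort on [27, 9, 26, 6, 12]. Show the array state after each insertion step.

First element 27 is already 'sorted'
Insert 9: shifted 1 elements -> [9, 27, 26, 6, 12]
Insert 26: shifted 1 elements -> [9, 26, 27, 6, 12]
Insert 6: shifted 3 elements -> [6, 9, 26, 27, 12]
Insert 12: shifted 2 elements -> [6, 9, 12, 26, 27]


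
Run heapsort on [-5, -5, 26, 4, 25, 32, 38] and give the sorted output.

Build heap: [38, 25, 32, 4, -5, -5, 26]
Extract 38: [32, 25, 26, 4, -5, -5, 38]
Extract 32: [26, 25, -5, 4, -5, 32, 38]
Extract 26: [25, 4, -5, -5, 26, 32, 38]
Extract 25: [4, -5, -5, 25, 26, 32, 38]
Extract 4: [-5, -5, 4, 25, 26, 32, 38]
Extract -5: [-5, -5, 4, 25, 26, 32, 38]


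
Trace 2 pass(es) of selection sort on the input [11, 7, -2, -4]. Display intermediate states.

Pass 1: Select minimum -4 at index 3, swap -> [-4, 7, -2, 11]
Pass 2: Select minimum -2 at index 2, swap -> [-4, -2, 7, 11]


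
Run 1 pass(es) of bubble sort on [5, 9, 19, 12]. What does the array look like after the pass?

After pass 1: [5, 9, 12, 19] (1 swaps)
Total swaps: 1


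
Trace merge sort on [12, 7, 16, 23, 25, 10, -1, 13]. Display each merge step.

Divide and conquer:
  Merge [12] + [7] -> [7, 12]
  Merge [16] + [23] -> [16, 23]
  Merge [7, 12] + [16, 23] -> [7, 12, 16, 23]
  Merge [25] + [10] -> [10, 25]
  Merge [-1] + [13] -> [-1, 13]
  Merge [10, 25] + [-1, 13] -> [-1, 10, 13, 25]
  Merge [7, 12, 16, 23] + [-1, 10, 13, 25] -> [-1, 7, 10, 12, 13, 16, 23, 25]


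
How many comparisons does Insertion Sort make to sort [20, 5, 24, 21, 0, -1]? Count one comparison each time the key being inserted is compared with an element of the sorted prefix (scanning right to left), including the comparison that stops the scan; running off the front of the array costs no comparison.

Insert 5: 20 > 5 (shift), reached front = 1 comparison(s) -> [5, 20, 24, 21, 0, -1]
Insert 24: 20 <= 24 (stop) = 1 comparison(s) -> [5, 20, 24, 21, 0, -1]
Insert 21: 24 > 21 (shift), 20 <= 21 (stop) = 2 comparison(s) -> [5, 20, 21, 24, 0, -1]
Insert 0: 24 > 0 (shift), 21 > 0 (shift), 20 > 0 (shift), 5 > 0 (shift), reached front = 4 comparison(s) -> [0, 5, 20, 21, 24, -1]
Insert -1: 24 > -1 (shift), 21 > -1 (shift), 20 > -1 (shift), 5 > -1 (shift), 0 > -1 (shift), reached front = 5 comparison(s) -> [-1, 0, 5, 20, 21, 24]
Total comparisons: 1 + 1 + 2 + 4 + 5 = 13


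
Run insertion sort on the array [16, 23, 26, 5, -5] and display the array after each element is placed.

First element 16 is already 'sorted'
Insert 23: shifted 0 elements -> [16, 23, 26, 5, -5]
Insert 26: shifted 0 elements -> [16, 23, 26, 5, -5]
Insert 5: shifted 3 elements -> [5, 16, 23, 26, -5]
Insert -5: shifted 4 elements -> [-5, 5, 16, 23, 26]


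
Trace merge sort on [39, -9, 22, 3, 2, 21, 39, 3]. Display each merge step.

Divide and conquer:
  Merge [39] + [-9] -> [-9, 39]
  Merge [22] + [3] -> [3, 22]
  Merge [-9, 39] + [3, 22] -> [-9, 3, 22, 39]
  Merge [2] + [21] -> [2, 21]
  Merge [39] + [3] -> [3, 39]
  Merge [2, 21] + [3, 39] -> [2, 3, 21, 39]
  Merge [-9, 3, 22, 39] + [2, 3, 21, 39] -> [-9, 2, 3, 3, 21, 22, 39, 39]


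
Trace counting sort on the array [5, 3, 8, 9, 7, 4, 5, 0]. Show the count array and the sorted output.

Count array: [1, 0, 0, 1, 1, 2, 0, 1, 1, 1]
(count[i] = number of elements equal to i)
Cumulative count: [1, 1, 1, 2, 3, 5, 5, 6, 7, 8]
Sorted: [0, 3, 4, 5, 5, 7, 8, 9]


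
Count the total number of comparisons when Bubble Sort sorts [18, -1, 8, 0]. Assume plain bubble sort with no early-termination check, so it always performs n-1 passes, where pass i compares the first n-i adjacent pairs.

Pass 1: compare adjacent pairs (0,1)..(2,3) = 3 comparison(s), 3 swap(s) -> [-1, 8, 0, 18]
Pass 2: compare adjacent pairs (0,1)..(1,2) = 2 comparison(s), 1 swap(s) -> [-1, 0, 8, 18]
Pass 3: compare adjacent pairs (0,1)..(0,1) = 1 comparison(s), 0 swap(s) -> [-1, 0, 8, 18]
Total comparisons: 3 + 2 + 1 = 6


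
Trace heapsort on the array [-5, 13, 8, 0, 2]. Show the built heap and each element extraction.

Build heap: [13, 2, 8, 0, -5]
Extract 13: [8, 2, -5, 0, 13]
Extract 8: [2, 0, -5, 8, 13]
Extract 2: [0, -5, 2, 8, 13]
Extract 0: [-5, 0, 2, 8, 13]


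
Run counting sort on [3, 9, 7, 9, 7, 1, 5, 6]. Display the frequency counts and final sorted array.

Count array: [0, 1, 0, 1, 0, 1, 1, 2, 0, 2]
(count[i] = number of elements equal to i)
Cumulative count: [0, 1, 1, 2, 2, 3, 4, 6, 6, 8]
Sorted: [1, 3, 5, 6, 7, 7, 9, 9]


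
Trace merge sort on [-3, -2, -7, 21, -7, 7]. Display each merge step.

Divide and conquer:
  Merge [-2] + [-7] -> [-7, -2]
  Merge [-3] + [-7, -2] -> [-7, -3, -2]
  Merge [-7] + [7] -> [-7, 7]
  Merge [21] + [-7, 7] -> [-7, 7, 21]
  Merge [-7, -3, -2] + [-7, 7, 21] -> [-7, -7, -3, -2, 7, 21]


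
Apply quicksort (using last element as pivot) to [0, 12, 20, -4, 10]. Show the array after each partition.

Partition 1: pivot=10 at index 2 -> [0, -4, 10, 12, 20]
Partition 2: pivot=-4 at index 0 -> [-4, 0, 10, 12, 20]
Partition 3: pivot=20 at index 4 -> [-4, 0, 10, 12, 20]


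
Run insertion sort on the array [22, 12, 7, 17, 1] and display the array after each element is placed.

First element 22 is already 'sorted'
Insert 12: shifted 1 elements -> [12, 22, 7, 17, 1]
Insert 7: shifted 2 elements -> [7, 12, 22, 17, 1]
Insert 17: shifted 1 elements -> [7, 12, 17, 22, 1]
Insert 1: shifted 4 elements -> [1, 7, 12, 17, 22]


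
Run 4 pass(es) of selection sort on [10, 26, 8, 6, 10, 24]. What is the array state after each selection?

Pass 1: Select minimum 6 at index 3, swap -> [6, 26, 8, 10, 10, 24]
Pass 2: Select minimum 8 at index 2, swap -> [6, 8, 26, 10, 10, 24]
Pass 3: Select minimum 10 at index 3, swap -> [6, 8, 10, 26, 10, 24]
Pass 4: Select minimum 10 at index 4, swap -> [6, 8, 10, 10, 26, 24]


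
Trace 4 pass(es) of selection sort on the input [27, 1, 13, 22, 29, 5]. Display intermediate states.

Pass 1: Select minimum 1 at index 1, swap -> [1, 27, 13, 22, 29, 5]
Pass 2: Select minimum 5 at index 5, swap -> [1, 5, 13, 22, 29, 27]
Pass 3: Select minimum 13 at index 2, swap -> [1, 5, 13, 22, 29, 27]
Pass 4: Select minimum 22 at index 3, swap -> [1, 5, 13, 22, 29, 27]


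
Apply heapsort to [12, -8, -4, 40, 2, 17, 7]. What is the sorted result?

Build heap: [40, 12, 17, -8, 2, -4, 7]
Extract 40: [17, 12, 7, -8, 2, -4, 40]
Extract 17: [12, 2, 7, -8, -4, 17, 40]
Extract 12: [7, 2, -4, -8, 12, 17, 40]
Extract 7: [2, -8, -4, 7, 12, 17, 40]
Extract 2: [-4, -8, 2, 7, 12, 17, 40]
Extract -4: [-8, -4, 2, 7, 12, 17, 40]


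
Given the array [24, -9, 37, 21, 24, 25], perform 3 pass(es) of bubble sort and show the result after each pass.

After pass 1: [-9, 24, 21, 24, 25, 37] (4 swaps)
After pass 2: [-9, 21, 24, 24, 25, 37] (1 swaps)
After pass 3: [-9, 21, 24, 24, 25, 37] (0 swaps)
Total swaps: 5


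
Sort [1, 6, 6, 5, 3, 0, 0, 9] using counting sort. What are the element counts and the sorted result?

Count array: [2, 1, 0, 1, 0, 1, 2, 0, 0, 1]
(count[i] = number of elements equal to i)
Cumulative count: [2, 3, 3, 4, 4, 5, 7, 7, 7, 8]
Sorted: [0, 0, 1, 3, 5, 6, 6, 9]


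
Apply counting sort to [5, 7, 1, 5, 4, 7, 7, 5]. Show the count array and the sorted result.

Count array: [0, 1, 0, 0, 1, 3, 0, 3]
(count[i] = number of elements equal to i)
Cumulative count: [0, 1, 1, 1, 2, 5, 5, 8]
Sorted: [1, 4, 5, 5, 5, 7, 7, 7]


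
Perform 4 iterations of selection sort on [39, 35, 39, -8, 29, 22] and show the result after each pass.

Pass 1: Select minimum -8 at index 3, swap -> [-8, 35, 39, 39, 29, 22]
Pass 2: Select minimum 22 at index 5, swap -> [-8, 22, 39, 39, 29, 35]
Pass 3: Select minimum 29 at index 4, swap -> [-8, 22, 29, 39, 39, 35]
Pass 4: Select minimum 35 at index 5, swap -> [-8, 22, 29, 35, 39, 39]


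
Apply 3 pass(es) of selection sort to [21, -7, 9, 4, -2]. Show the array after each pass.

Pass 1: Select minimum -7 at index 1, swap -> [-7, 21, 9, 4, -2]
Pass 2: Select minimum -2 at index 4, swap -> [-7, -2, 9, 4, 21]
Pass 3: Select minimum 4 at index 3, swap -> [-7, -2, 4, 9, 21]


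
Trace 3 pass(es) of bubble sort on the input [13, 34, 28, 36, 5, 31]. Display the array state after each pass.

After pass 1: [13, 28, 34, 5, 31, 36] (3 swaps)
After pass 2: [13, 28, 5, 31, 34, 36] (2 swaps)
After pass 3: [13, 5, 28, 31, 34, 36] (1 swaps)
Total swaps: 6


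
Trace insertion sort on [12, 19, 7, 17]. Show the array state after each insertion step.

First element 12 is already 'sorted'
Insert 19: shifted 0 elements -> [12, 19, 7, 17]
Insert 7: shifted 2 elements -> [7, 12, 19, 17]
Insert 17: shifted 1 elements -> [7, 12, 17, 19]


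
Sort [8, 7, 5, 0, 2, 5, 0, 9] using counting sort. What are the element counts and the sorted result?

Count array: [2, 0, 1, 0, 0, 2, 0, 1, 1, 1]
(count[i] = number of elements equal to i)
Cumulative count: [2, 2, 3, 3, 3, 5, 5, 6, 7, 8]
Sorted: [0, 0, 2, 5, 5, 7, 8, 9]


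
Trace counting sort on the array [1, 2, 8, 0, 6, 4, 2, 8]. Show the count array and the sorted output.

Count array: [1, 1, 2, 0, 1, 0, 1, 0, 2]
(count[i] = number of elements equal to i)
Cumulative count: [1, 2, 4, 4, 5, 5, 6, 6, 8]
Sorted: [0, 1, 2, 2, 4, 6, 8, 8]


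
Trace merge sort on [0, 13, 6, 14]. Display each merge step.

Divide and conquer:
  Merge [0] + [13] -> [0, 13]
  Merge [6] + [14] -> [6, 14]
  Merge [0, 13] + [6, 14] -> [0, 6, 13, 14]


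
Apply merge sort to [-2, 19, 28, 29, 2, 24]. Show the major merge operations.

Divide and conquer:
  Merge [19] + [28] -> [19, 28]
  Merge [-2] + [19, 28] -> [-2, 19, 28]
  Merge [2] + [24] -> [2, 24]
  Merge [29] + [2, 24] -> [2, 24, 29]
  Merge [-2, 19, 28] + [2, 24, 29] -> [-2, 2, 19, 24, 28, 29]


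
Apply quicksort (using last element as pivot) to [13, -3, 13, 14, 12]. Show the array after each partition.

Partition 1: pivot=12 at index 1 -> [-3, 12, 13, 14, 13]
Partition 2: pivot=13 at index 3 -> [-3, 12, 13, 13, 14]


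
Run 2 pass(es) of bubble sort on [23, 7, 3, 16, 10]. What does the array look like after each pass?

After pass 1: [7, 3, 16, 10, 23] (4 swaps)
After pass 2: [3, 7, 10, 16, 23] (2 swaps)
Total swaps: 6


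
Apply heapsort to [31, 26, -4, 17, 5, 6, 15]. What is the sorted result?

Build heap: [31, 26, 15, 17, 5, 6, -4]
Extract 31: [26, 17, 15, -4, 5, 6, 31]
Extract 26: [17, 6, 15, -4, 5, 26, 31]
Extract 17: [15, 6, 5, -4, 17, 26, 31]
Extract 15: [6, -4, 5, 15, 17, 26, 31]
Extract 6: [5, -4, 6, 15, 17, 26, 31]
Extract 5: [-4, 5, 6, 15, 17, 26, 31]


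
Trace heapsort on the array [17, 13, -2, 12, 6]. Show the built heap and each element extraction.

Build heap: [17, 13, -2, 12, 6]
Extract 17: [13, 12, -2, 6, 17]
Extract 13: [12, 6, -2, 13, 17]
Extract 12: [6, -2, 12, 13, 17]
Extract 6: [-2, 6, 12, 13, 17]


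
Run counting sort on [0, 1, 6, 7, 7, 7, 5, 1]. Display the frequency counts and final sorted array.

Count array: [1, 2, 0, 0, 0, 1, 1, 3]
(count[i] = number of elements equal to i)
Cumulative count: [1, 3, 3, 3, 3, 4, 5, 8]
Sorted: [0, 1, 1, 5, 6, 7, 7, 7]


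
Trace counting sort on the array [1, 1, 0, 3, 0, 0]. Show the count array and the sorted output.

Count array: [3, 2, 0, 1]
(count[i] = number of elements equal to i)
Cumulative count: [3, 5, 5, 6]
Sorted: [0, 0, 0, 1, 1, 3]


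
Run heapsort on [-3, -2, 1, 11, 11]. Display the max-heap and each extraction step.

Build heap: [11, 11, 1, -2, -3]
Extract 11: [11, -2, 1, -3, 11]
Extract 11: [1, -2, -3, 11, 11]
Extract 1: [-2, -3, 1, 11, 11]
Extract -2: [-3, -2, 1, 11, 11]


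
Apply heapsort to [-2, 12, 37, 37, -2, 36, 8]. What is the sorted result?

Build heap: [37, 12, 37, -2, -2, 36, 8]
Extract 37: [37, 12, 36, -2, -2, 8, 37]
Extract 37: [36, 12, 8, -2, -2, 37, 37]
Extract 36: [12, -2, 8, -2, 36, 37, 37]
Extract 12: [8, -2, -2, 12, 36, 37, 37]
Extract 8: [-2, -2, 8, 12, 36, 37, 37]
Extract -2: [-2, -2, 8, 12, 36, 37, 37]
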